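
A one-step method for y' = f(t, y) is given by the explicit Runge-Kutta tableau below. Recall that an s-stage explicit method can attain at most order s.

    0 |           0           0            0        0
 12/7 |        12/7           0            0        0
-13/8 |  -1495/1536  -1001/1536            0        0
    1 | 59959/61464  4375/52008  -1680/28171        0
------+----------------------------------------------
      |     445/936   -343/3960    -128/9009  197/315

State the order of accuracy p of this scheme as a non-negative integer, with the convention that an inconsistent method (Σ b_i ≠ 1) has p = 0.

b = (445/936, -343/3960, -128/9009, 197/315)
c = (0, 12/7, -13/8, 1)
Ac = (0, 0, -143/128, 95/394)
Σ b_i: 445/936·1 + (-343/3960)·1 + (-128/9009)·1 + 197/315·1 = 1 ✓
b·c: (-343/3960)·12/7 + (-128/9009)·(-13/8) + 197/315·1 = 1/2 ✓
b·c²: (-343/3960)·144/49 + (-128/9009)·169/64 + 197/315·1 = 1/3 ✓
b·Ac: (-128/9009)·(-143/128) + 197/315·95/394 = 1/6 ✓
b·c³: (-343/3960)·1728/343 + (-128/9009)·(-2197/512) + 197/315·1 = 1/4 ✓
b·(c∘Ac): (-128/9009)·1859/1024 + 197/315·95/394 = 1/8 ✓
b·Ac²: (-128/9009)·(-429/224) + 197/315·495/5516 = 1/12 ✓
b·A²c: 197/315·105/1576 = 1/24 ✓; 4 stages ⇒ order 4.

4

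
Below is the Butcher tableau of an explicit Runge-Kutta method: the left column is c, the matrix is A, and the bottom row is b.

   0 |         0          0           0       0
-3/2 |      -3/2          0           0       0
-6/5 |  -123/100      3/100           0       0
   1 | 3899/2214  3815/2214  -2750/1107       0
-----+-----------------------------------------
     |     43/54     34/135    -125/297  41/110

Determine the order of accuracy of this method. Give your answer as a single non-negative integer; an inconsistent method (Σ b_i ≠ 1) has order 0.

b = (43/54, 34/135, -125/297, 41/110)
c = (0, -3/2, -6/5, 1)
Ac = (0, 0, -9/200, 65/164)
Σ b_i: 43/54·1 + 34/135·1 + (-125/297)·1 + 41/110·1 = 1 ✓
b·c: 34/135·(-3/2) + (-125/297)·(-6/5) + 41/110·1 = 1/2 ✓
b·c²: 34/135·9/4 + (-125/297)·36/25 + 41/110·1 = 1/3 ✓
b·Ac: (-125/297)·(-9/200) + 41/110·65/164 = 1/6 ✓
b·c³: 34/135·(-27/8) + (-125/297)·(-216/125) + 41/110·1 = 1/4 ✓
b·(c∘Ac): (-125/297)·27/500 + 41/110·65/164 = 1/8 ✓
b·Ac²: (-125/297)·27/400 + 41/110·295/984 = 1/12 ✓
b·A²c: 41/110·55/492 = 1/24 ✓; 4 stages ⇒ order 4.

4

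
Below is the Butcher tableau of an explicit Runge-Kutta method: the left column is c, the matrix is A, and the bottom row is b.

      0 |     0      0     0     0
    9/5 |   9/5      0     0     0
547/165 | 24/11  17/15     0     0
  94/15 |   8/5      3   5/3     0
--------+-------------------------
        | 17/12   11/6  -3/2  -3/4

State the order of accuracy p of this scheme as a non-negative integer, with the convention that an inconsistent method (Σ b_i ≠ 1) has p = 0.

1

b = (17/12, 11/6, -3/2, -3/4)
c = (0, 9/5, 547/165, 94/15)
Ac = (0, 0, 51/25, 5408/495)
Σ b_i: 17/12·1 + 11/6·1 + (-3/2)·1 + (-3/4)·1 = 1 ✓
b·c: 11/6·9/5 + (-3/2)·547/165 + (-3/4)·94/15 = -701/110 ≠ 1/2 ⇒ order 1.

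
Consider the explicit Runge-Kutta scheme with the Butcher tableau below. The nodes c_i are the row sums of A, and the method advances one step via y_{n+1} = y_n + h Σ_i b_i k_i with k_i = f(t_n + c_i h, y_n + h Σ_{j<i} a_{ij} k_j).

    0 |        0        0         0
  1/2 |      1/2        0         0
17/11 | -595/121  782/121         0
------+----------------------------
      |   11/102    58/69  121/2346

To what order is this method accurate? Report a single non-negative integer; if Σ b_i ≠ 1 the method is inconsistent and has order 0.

b = (11/102, 58/69, 121/2346)
c = (0, 1/2, 17/11)
Ac = (0, 0, 391/121)
Σ b_i: 11/102·1 + 58/69·1 + 121/2346·1 = 1 ✓
b·c: 58/69·1/2 + 121/2346·17/11 = 1/2 ✓
b·c²: 58/69·1/4 + 121/2346·289/121 = 1/3 ✓
b·Ac: 121/2346·391/121 = 1/6 ✓; 3 stages ⇒ order 3.

3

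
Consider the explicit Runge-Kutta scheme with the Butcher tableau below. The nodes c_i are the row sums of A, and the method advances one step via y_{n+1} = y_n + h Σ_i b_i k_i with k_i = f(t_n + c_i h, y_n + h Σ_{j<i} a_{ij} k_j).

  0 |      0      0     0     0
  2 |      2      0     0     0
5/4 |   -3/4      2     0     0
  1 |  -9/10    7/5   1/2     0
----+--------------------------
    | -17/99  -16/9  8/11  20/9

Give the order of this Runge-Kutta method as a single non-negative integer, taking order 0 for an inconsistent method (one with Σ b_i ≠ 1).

1

b = (-17/99, -16/9, 8/11, 20/9)
c = (0, 2, 5/4, 1)
Ac = (0, 0, 4, 137/40)
Σ b_i: (-17/99)·1 + (-16/9)·1 + 8/11·1 + 20/9·1 = 1 ✓
b·c: (-16/9)·2 + 8/11·5/4 + 20/9·1 = -14/33 ≠ 1/2 ⇒ order 1.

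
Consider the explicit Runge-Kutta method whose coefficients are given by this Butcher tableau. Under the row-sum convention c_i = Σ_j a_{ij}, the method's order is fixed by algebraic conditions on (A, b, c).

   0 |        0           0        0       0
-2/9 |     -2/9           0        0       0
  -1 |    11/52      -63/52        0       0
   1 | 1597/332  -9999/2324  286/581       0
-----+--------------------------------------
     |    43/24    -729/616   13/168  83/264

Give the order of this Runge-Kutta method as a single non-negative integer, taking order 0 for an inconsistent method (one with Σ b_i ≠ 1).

b = (43/24, -729/616, 13/168, 83/264)
c = (0, -2/9, -1, 1)
Ac = (0, 0, 7/26, 77/166)
Σ b_i: 43/24·1 + (-729/616)·1 + 13/168·1 + 83/264·1 = 1 ✓
b·c: (-729/616)·(-2/9) + 13/168·(-1) + 83/264·1 = 1/2 ✓
b·c²: (-729/616)·4/81 + 13/168·1 + 83/264·1 = 1/3 ✓
b·Ac: 13/168·7/26 + 83/264·77/166 = 1/6 ✓
b·c³: (-729/616)·(-8/729) + 13/168·(-1) + 83/264·1 = 1/4 ✓
b·(c∘Ac): 13/168·(-7/26) + 83/264·77/166 = 1/8 ✓
b·Ac²: 13/168·(-7/117) + 83/264·209/747 = 1/12 ✓
b·A²c: 83/264·11/83 = 1/24 ✓; 4 stages ⇒ order 4.

4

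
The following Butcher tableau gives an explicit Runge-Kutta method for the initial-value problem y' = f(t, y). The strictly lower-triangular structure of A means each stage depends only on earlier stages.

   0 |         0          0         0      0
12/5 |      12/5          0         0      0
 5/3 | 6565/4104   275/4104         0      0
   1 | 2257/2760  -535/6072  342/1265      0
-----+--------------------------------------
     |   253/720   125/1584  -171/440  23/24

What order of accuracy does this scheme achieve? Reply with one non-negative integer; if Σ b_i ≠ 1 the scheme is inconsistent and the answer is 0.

4

b = (253/720, 125/1584, -171/440, 23/24)
c = (0, 12/5, 5/3, 1)
Ac = (0, 0, 55/342, 11/46)
Σ b_i: 253/720·1 + 125/1584·1 + (-171/440)·1 + 23/24·1 = 1 ✓
b·c: 125/1584·12/5 + (-171/440)·5/3 + 23/24·1 = 1/2 ✓
b·c²: 125/1584·144/25 + (-171/440)·25/9 + 23/24·1 = 1/3 ✓
b·Ac: (-171/440)·55/342 + 23/24·11/46 = 1/6 ✓
b·c³: 125/1584·1728/125 + (-171/440)·125/27 + 23/24·1 = 1/4 ✓
b·(c∘Ac): (-171/440)·275/1026 + 23/24·11/46 = 1/8 ✓
b·Ac²: (-171/440)·22/57 + 23/24·28/115 = 1/12 ✓
b·A²c: 23/24·1/23 = 1/24 ✓; 4 stages ⇒ order 4.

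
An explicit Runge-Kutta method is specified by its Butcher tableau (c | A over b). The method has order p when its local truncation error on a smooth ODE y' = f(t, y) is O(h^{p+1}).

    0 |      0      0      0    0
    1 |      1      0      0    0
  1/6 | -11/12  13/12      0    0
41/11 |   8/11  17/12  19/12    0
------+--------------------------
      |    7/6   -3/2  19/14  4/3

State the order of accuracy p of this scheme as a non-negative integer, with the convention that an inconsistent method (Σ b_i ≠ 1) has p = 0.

b = (7/6, -3/2, 19/14, 4/3)
c = (0, 1, 1/6, 41/11)
Ac = (0, 0, 13/12, 121/72)
Σ b_i: 7/6·1 + (-3/2)·1 + 19/14·1 + 4/3·1 = 33/14 ≠ 1 ⇒ order 0.

0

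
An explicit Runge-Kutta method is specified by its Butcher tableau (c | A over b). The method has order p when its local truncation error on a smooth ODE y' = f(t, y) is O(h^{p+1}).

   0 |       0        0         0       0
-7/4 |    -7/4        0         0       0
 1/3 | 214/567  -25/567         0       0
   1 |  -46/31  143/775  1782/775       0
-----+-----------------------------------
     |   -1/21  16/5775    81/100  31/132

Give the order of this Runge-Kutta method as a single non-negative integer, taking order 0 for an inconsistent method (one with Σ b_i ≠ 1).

4

b = (-1/21, 16/5775, 81/100, 31/132)
c = (0, -7/4, 1/3, 1)
Ac = (0, 0, 25/324, 55/124)
Σ b_i: (-1/21)·1 + 16/5775·1 + 81/100·1 + 31/132·1 = 1 ✓
b·c: 16/5775·(-7/4) + 81/100·1/3 + 31/132·1 = 1/2 ✓
b·c²: 16/5775·49/16 + 81/100·1/9 + 31/132·1 = 1/3 ✓
b·Ac: 81/100·25/324 + 31/132·55/124 = 1/6 ✓
b·c³: 16/5775·(-343/64) + 81/100·1/27 + 31/132·1 = 1/4 ✓
b·(c∘Ac): 81/100·25/972 + 31/132·55/124 = 1/8 ✓
b·Ac²: 81/100·(-175/1296) + 31/132·407/496 = 1/12 ✓
b·A²c: 31/132·11/62 = 1/24 ✓; 4 stages ⇒ order 4.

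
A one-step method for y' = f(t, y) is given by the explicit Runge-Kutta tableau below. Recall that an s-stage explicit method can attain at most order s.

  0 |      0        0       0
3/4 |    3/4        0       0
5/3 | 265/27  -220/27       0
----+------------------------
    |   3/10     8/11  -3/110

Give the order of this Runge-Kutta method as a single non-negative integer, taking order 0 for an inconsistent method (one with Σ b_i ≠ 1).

3

b = (3/10, 8/11, -3/110)
c = (0, 3/4, 5/3)
Ac = (0, 0, -55/9)
Σ b_i: 3/10·1 + 8/11·1 + (-3/110)·1 = 1 ✓
b·c: 8/11·3/4 + (-3/110)·5/3 = 1/2 ✓
b·c²: 8/11·9/16 + (-3/110)·25/9 = 1/3 ✓
b·Ac: (-3/110)·(-55/9) = 1/6 ✓; 3 stages ⇒ order 3.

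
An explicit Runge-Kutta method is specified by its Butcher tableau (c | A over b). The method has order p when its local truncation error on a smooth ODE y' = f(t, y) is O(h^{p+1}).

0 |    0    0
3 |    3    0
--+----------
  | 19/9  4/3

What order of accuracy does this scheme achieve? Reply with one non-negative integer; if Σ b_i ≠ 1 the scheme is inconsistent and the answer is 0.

b = (19/9, 4/3)
c = (0, 3)
Σ b_i: 19/9·1 + 4/3·1 = 31/9 ≠ 1 ⇒ order 0.

0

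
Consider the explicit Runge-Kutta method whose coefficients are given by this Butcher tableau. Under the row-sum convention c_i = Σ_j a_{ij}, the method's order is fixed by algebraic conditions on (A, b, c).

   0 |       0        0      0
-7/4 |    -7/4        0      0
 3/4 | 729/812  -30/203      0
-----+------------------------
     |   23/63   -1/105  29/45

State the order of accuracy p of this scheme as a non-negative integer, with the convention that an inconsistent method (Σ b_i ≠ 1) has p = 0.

b = (23/63, -1/105, 29/45)
c = (0, -7/4, 3/4)
Ac = (0, 0, 15/58)
Σ b_i: 23/63·1 + (-1/105)·1 + 29/45·1 = 1 ✓
b·c: (-1/105)·(-7/4) + 29/45·3/4 = 1/2 ✓
b·c²: (-1/105)·49/16 + 29/45·9/16 = 1/3 ✓
b·Ac: 29/45·15/58 = 1/6 ✓; 3 stages ⇒ order 3.

3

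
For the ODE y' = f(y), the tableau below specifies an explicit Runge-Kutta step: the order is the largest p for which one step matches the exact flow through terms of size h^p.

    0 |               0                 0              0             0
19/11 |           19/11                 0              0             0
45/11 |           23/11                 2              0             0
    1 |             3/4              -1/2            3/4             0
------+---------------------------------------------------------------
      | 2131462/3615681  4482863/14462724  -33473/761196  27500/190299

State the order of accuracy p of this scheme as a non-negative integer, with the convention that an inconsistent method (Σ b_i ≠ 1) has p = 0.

b = (2131462/3615681, 4482863/14462724, -33473/761196, 27500/190299)
c = (0, 19/11, 45/11, 1)
Ac = (0, 0, 38/11, 97/44)
Σ b_i: 2131462/3615681·1 + 4482863/14462724·1 + (-33473/761196)·1 + 27500/190299·1 = 1 ✓
b·c: 4482863/14462724·19/11 + (-33473/761196)·45/11 + 27500/190299·1 = 1/2 ✓
b·c²: 4482863/14462724·361/121 + (-33473/761196)·2025/121 + 27500/190299·1 = 1/3 ✓
b·Ac: (-33473/761196)·38/11 + 27500/190299·97/44 = 1/6 ✓
b·c³: 4482863/14462724·6859/1331 + (-33473/761196)·91125/1331 + 27500/190299·1 = -19477327/15350786 ≠ 1/4 ⇒ order 3.
b·(c∘Ac): (-33473/761196)·1710/121 + 27500/190299·97/44 = -1268015/4186578 ≠ 1/8
b·Ac²: (-33473/761196)·722/121 + 27500/190299·5353/484 = 5592727/4186578 ≠ 1/12
b·A²c: 27500/190299·57/22 = 23750/63433 ≠ 1/24

3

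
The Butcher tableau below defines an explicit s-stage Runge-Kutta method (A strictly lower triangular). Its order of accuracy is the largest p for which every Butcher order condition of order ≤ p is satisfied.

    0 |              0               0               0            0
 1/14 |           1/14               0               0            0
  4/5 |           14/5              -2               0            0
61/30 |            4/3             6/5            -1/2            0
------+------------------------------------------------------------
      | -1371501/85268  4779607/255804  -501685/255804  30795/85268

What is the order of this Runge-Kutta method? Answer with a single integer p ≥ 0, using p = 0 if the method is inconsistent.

b = (-1371501/85268, 4779607/255804, -501685/255804, 30795/85268)
c = (0, 1/14, 4/5, 61/30)
Ac = (0, 0, -1/7, -11/35)
Σ b_i: (-1371501/85268)·1 + 4779607/255804·1 + (-501685/255804)·1 + 30795/85268·1 = 1 ✓
b·c: 4779607/255804·1/14 + (-501685/255804)·4/5 + 30795/85268·61/30 = 1/2 ✓
b·c²: 4779607/255804·1/196 + (-501685/255804)·16/25 + 30795/85268·3721/900 = 1/3 ✓
b·Ac: (-501685/255804)·(-1/7) + 30795/85268·(-11/35) = 1/6 ✓
b·c³: 4779607/255804·1/2744 + (-501685/255804)·64/125 + 30795/85268·226981/27000 = 547609063/268594200 ≠ 1/4 ⇒ order 3.
b·(c∘Ac): (-501685/255804)·(-4/35) + 30795/85268·(-671/1050) = -119209/17906280 ≠ 1/8
b·Ac²: (-501685/255804)·(-1/98) + 30795/85268·(-769/2450) = -417871/4476570 ≠ 1/12
b·A²c: 30795/85268·1/14 = 30795/1193752 ≠ 1/24

3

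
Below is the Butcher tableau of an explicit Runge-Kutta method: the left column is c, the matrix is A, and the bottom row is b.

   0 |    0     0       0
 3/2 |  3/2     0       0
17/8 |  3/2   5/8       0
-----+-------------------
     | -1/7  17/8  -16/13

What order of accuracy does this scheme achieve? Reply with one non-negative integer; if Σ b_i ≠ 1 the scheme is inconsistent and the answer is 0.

b = (-1/7, 17/8, -16/13)
c = (0, 3/2, 17/8)
Ac = (0, 0, 15/16)
Σ b_i: (-1/7)·1 + 17/8·1 + (-16/13)·1 = 547/728 ≠ 1 ⇒ order 0.

0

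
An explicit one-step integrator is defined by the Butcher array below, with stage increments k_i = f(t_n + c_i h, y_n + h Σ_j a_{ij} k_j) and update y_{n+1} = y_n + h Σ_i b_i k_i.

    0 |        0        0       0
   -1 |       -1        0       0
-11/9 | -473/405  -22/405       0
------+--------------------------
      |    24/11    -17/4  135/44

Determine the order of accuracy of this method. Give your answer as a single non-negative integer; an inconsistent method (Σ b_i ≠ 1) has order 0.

3

b = (24/11, -17/4, 135/44)
c = (0, -1, -11/9)
Ac = (0, 0, 22/405)
Σ b_i: 24/11·1 + (-17/4)·1 + 135/44·1 = 1 ✓
b·c: (-17/4)·(-1) + 135/44·(-11/9) = 1/2 ✓
b·c²: (-17/4)·1 + 135/44·121/81 = 1/3 ✓
b·Ac: 135/44·22/405 = 1/6 ✓; 3 stages ⇒ order 3.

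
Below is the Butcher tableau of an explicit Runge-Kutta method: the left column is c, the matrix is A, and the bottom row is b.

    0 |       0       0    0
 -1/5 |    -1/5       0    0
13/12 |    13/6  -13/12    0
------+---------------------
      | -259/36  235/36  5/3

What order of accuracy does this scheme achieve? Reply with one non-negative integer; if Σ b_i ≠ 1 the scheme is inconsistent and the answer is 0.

b = (-259/36, 235/36, 5/3)
c = (0, -1/5, 13/12)
Ac = (0, 0, 13/60)
Σ b_i: (-259/36)·1 + 235/36·1 + 5/3·1 = 1 ✓
b·c: 235/36·(-1/5) + 5/3·13/12 = 1/2 ✓
b·c²: 235/36·1/25 + 5/3·169/144 = 4789/2160 ≠ 1/3 ⇒ order 2.
b·Ac: 5/3·13/60 = 13/36 ≠ 1/6

2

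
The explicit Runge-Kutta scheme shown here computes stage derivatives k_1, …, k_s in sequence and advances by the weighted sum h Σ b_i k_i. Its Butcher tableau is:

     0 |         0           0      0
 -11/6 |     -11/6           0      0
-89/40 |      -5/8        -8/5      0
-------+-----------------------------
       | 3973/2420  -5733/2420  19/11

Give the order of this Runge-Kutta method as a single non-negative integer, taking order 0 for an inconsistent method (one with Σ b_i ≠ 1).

b = (3973/2420, -5733/2420, 19/11)
c = (0, -11/6, -89/40)
Ac = (0, 0, 44/15)
Σ b_i: 3973/2420·1 + (-5733/2420)·1 + 19/11·1 = 1 ✓
b·c: (-5733/2420)·(-11/6) + 19/11·(-89/40) = 1/2 ✓
b·c²: (-5733/2420)·121/36 + 19/11·7921/1600 = 10359/17600 ≠ 1/3 ⇒ order 2.
b·Ac: 19/11·44/15 = 76/15 ≠ 1/6

2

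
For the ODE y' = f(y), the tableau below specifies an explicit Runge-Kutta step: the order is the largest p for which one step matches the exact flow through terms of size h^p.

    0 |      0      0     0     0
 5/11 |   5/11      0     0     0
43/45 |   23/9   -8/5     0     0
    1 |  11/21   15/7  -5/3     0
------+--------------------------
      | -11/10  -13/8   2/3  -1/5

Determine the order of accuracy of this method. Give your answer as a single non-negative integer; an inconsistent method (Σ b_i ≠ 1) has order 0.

b = (-11/10, -13/8, 2/3, -1/5)
c = (0, 5/11, 43/45, 1)
Ac = (0, 0, -8/11, -1286/2079)
Σ b_i: (-11/10)·1 + (-13/8)·1 + 2/3·1 + (-1/5)·1 = -271/120 ≠ 1 ⇒ order 0.

0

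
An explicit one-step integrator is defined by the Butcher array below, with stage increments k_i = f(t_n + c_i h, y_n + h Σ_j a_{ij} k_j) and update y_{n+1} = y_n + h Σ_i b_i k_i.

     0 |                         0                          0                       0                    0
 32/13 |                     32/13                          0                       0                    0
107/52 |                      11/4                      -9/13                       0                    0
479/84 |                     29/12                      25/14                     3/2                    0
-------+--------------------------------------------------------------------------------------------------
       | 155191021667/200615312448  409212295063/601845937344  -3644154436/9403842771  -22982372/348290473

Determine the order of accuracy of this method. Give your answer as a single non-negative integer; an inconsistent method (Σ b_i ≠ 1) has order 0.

3

b = (155191021667/200615312448, 409212295063/601845937344, -3644154436/9403842771, -22982372/348290473)
c = (0, 32/13, 107/52, 479/84)
Ac = (0, 0, -288/169, 419/56)
Σ b_i: 155191021667/200615312448·1 + 409212295063/601845937344·1 + (-3644154436/9403842771)·1 + (-22982372/348290473)·1 = 1 ✓
b·c: 409212295063/601845937344·32/13 + (-3644154436/9403842771)·107/52 + (-22982372/348290473)·479/84 = 1/2 ✓
b·c²: 409212295063/601845937344·1024/169 + (-3644154436/9403842771)·11449/2704 + (-22982372/348290473)·229441/7056 = 1/3 ✓
b·Ac: (-3644154436/9403842771)·(-288/169) + (-22982372/348290473)·419/56 = 1/6 ✓
b·c³: 409212295063/601845937344·32768/2197 + (-3644154436/9403842771)·1225043/140608 + (-22982372/348290473)·109902239/592704 = -1337581896737/244499912046 ≠ 1/4 ⇒ order 3.
b·(c∘Ac): (-3644154436/9403842771)·(-7704/2197) + (-22982372/348290473)·200701/4704 = -52757679243/36222209192 ≠ 1/8
b·Ac²: (-3644154436/9403842771)·(-9216/2197) + (-22982372/348290473)·650029/37856 = 695748474311/1412666158488 ≠ 1/12
b·A²c: (-22982372/348290473)·(-432/169) = 9928384704/58861089937 ≠ 1/24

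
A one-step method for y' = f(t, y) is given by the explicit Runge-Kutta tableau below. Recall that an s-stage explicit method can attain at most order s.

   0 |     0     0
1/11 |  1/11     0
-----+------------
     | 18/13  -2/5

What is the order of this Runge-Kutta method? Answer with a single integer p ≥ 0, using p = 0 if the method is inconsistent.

0

b = (18/13, -2/5)
c = (0, 1/11)
Σ b_i: 18/13·1 + (-2/5)·1 = 64/65 ≠ 1 ⇒ order 0.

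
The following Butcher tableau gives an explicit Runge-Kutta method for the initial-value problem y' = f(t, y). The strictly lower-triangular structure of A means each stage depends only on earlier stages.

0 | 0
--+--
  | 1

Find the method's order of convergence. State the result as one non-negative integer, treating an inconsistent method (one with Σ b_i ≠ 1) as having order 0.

b = (1)
c = (0)
Σ b_i: 1·1 = 1 ✓; 1 stage ⇒ order 1.

1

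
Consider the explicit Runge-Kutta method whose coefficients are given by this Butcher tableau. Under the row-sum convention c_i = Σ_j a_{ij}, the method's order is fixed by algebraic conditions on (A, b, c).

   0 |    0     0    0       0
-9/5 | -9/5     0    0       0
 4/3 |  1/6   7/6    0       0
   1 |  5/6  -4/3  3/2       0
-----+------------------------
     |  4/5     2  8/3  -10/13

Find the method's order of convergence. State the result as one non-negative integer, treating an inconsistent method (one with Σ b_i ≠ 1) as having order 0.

b = (4/5, 2, 8/3, -10/13)
c = (0, -9/5, 4/3, 1)
Ac = (0, 0, -21/10, 22/5)
Σ b_i: 4/5·1 + 2·1 + 8/3·1 + (-10/13)·1 = 916/195 ≠ 1 ⇒ order 0.

0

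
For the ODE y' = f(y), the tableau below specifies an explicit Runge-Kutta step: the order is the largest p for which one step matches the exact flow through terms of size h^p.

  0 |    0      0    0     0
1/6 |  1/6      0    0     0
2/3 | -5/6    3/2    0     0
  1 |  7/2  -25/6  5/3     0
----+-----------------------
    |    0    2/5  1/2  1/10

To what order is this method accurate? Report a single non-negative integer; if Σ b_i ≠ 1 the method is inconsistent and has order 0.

b = (0, 2/5, 1/2, 1/10)
c = (0, 1/6, 2/3, 1)
Ac = (0, 0, 1/4, 5/12)
Σ b_i: 2/5·1 + 1/2·1 + 1/10·1 = 1 ✓
b·c: 2/5·1/6 + 1/2·2/3 + 1/10·1 = 1/2 ✓
b·c²: 2/5·1/36 + 1/2·4/9 + 1/10·1 = 1/3 ✓
b·Ac: 1/2·1/4 + 1/10·5/12 = 1/6 ✓
b·c³: 2/5·1/216 + 1/2·8/27 + 1/10·1 = 1/4 ✓
b·(c∘Ac): 1/2·1/6 + 1/10·5/12 = 1/8 ✓
b·Ac²: 1/2·1/24 + 1/10·5/8 = 1/12 ✓
b·A²c: 1/10·5/12 = 1/24 ✓; 4 stages ⇒ order 4.

4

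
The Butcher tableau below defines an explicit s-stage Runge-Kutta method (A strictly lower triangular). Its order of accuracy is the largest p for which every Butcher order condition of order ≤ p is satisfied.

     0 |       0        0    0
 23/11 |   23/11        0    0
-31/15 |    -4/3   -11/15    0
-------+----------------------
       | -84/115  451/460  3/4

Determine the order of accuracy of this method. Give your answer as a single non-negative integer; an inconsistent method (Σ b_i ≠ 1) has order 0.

2

b = (-84/115, 451/460, 3/4)
c = (0, 23/11, -31/15)
Ac = (0, 0, -23/15)
Σ b_i: (-84/115)·1 + 451/460·1 + 3/4·1 = 1 ✓
b·c: 451/460·23/11 + 3/4·(-31/15) = 1/2 ✓
b·c²: 451/460·529/121 + 3/4·961/225 = 6179/825 ≠ 1/3 ⇒ order 2.
b·Ac: 3/4·(-23/15) = -23/20 ≠ 1/6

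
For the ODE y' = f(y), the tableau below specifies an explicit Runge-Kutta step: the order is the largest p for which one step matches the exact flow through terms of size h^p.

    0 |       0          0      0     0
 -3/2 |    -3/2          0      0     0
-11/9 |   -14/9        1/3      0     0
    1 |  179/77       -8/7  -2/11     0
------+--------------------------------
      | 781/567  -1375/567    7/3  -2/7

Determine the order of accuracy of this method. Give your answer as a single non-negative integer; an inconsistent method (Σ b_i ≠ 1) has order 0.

2

b = (781/567, -1375/567, 7/3, -2/7)
c = (0, -3/2, -11/9, 1)
Ac = (0, 0, -1/2, 122/63)
Σ b_i: 781/567·1 + (-1375/567)·1 + 7/3·1 + (-2/7)·1 = 1 ✓
b·c: (-1375/567)·(-3/2) + 7/3·(-11/9) + (-2/7)·1 = 1/2 ✓
b·c²: (-1375/567)·9/4 + 7/3·121/81 + (-2/7)·1 = -15353/6804 ≠ 1/3 ⇒ order 2.
b·Ac: 7/3·(-1/2) + (-2/7)·122/63 = -1517/882 ≠ 1/6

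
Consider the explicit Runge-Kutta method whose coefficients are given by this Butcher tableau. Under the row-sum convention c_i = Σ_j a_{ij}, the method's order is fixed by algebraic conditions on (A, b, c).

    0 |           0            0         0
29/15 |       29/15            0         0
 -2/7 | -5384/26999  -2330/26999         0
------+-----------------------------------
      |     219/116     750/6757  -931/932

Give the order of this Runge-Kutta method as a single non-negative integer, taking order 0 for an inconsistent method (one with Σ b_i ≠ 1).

b = (219/116, 750/6757, -931/932)
c = (0, 29/15, -2/7)
Ac = (0, 0, -466/2793)
Σ b_i: 219/116·1 + 750/6757·1 + (-931/932)·1 = 1 ✓
b·c: 750/6757·29/15 + (-931/932)·(-2/7) = 1/2 ✓
b·c²: 750/6757·841/225 + (-931/932)·4/49 = 1/3 ✓
b·Ac: (-931/932)·(-466/2793) = 1/6 ✓; 3 stages ⇒ order 3.

3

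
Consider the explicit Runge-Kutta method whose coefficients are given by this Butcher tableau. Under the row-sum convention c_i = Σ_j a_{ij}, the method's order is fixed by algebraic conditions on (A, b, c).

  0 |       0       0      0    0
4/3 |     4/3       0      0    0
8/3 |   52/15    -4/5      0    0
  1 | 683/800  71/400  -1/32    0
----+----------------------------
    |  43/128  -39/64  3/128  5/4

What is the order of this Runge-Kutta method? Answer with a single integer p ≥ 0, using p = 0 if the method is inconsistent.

4

b = (43/128, -39/64, 3/128, 5/4)
c = (0, 4/3, 8/3, 1)
Ac = (0, 0, -16/15, 23/150)
Σ b_i: 43/128·1 + (-39/64)·1 + 3/128·1 + 5/4·1 = 1 ✓
b·c: (-39/64)·4/3 + 3/128·8/3 + 5/4·1 = 1/2 ✓
b·c²: (-39/64)·16/9 + 3/128·64/9 + 5/4·1 = 1/3 ✓
b·Ac: 3/128·(-16/15) + 5/4·23/150 = 1/6 ✓
b·c³: (-39/64)·64/27 + 3/128·512/27 + 5/4·1 = 1/4 ✓
b·(c∘Ac): 3/128·(-128/45) + 5/4·23/150 = 1/8 ✓
b·Ac²: 3/128·(-64/45) + 5/4·7/75 = 1/12 ✓
b·A²c: 5/4·1/30 = 1/24 ✓; 4 stages ⇒ order 4.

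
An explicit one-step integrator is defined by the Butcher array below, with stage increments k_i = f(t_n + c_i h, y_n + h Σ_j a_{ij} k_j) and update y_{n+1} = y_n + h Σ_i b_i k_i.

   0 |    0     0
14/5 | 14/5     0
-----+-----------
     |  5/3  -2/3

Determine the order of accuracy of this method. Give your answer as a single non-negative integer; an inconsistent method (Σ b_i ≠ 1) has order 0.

1

b = (5/3, -2/3)
c = (0, 14/5)
Σ b_i: 5/3·1 + (-2/3)·1 = 1 ✓
b·c: (-2/3)·14/5 = -28/15 ≠ 1/2 ⇒ order 1.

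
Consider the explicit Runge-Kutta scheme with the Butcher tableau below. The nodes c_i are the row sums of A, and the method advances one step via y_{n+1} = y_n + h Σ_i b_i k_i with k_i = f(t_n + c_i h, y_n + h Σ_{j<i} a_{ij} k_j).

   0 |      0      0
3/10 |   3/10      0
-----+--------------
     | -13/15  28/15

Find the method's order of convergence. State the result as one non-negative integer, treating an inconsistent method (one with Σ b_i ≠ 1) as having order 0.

1

b = (-13/15, 28/15)
c = (0, 3/10)
Σ b_i: (-13/15)·1 + 28/15·1 = 1 ✓
b·c: 28/15·3/10 = 14/25 ≠ 1/2 ⇒ order 1.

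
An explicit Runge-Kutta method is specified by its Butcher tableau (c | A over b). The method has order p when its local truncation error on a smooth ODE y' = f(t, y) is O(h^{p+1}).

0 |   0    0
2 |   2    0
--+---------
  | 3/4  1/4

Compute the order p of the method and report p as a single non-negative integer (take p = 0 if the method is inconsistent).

2

b = (3/4, 1/4)
c = (0, 2)
Σ b_i: 3/4·1 + 1/4·1 = 1 ✓
b·c: 1/4·2 = 1/2 ✓; 2 stages ⇒ order 2.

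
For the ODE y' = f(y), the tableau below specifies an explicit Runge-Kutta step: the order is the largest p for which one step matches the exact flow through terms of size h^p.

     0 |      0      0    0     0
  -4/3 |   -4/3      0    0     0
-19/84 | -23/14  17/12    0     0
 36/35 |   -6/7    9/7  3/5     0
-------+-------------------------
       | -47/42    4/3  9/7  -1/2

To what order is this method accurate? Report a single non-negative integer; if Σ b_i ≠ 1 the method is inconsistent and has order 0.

1

b = (-47/42, 4/3, 9/7, -1/2)
c = (0, -4/3, -19/84, 36/35)
Ac = (0, 0, -17/9, -37/20)
Σ b_i: (-47/42)·1 + 4/3·1 + 9/7·1 + (-1/2)·1 = 1 ✓
b·c: 4/3·(-4/3) + 9/7·(-19/84) + (-1/2)·36/35 = -22781/8820 ≠ 1/2 ⇒ order 1.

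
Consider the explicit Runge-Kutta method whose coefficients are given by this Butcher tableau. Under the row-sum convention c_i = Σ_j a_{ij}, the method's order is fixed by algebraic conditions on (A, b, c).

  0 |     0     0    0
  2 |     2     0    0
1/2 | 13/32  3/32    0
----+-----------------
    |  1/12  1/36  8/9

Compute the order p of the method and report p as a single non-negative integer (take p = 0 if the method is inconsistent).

b = (1/12, 1/36, 8/9)
c = (0, 2, 1/2)
Ac = (0, 0, 3/16)
Σ b_i: 1/12·1 + 1/36·1 + 8/9·1 = 1 ✓
b·c: 1/36·2 + 8/9·1/2 = 1/2 ✓
b·c²: 1/36·4 + 8/9·1/4 = 1/3 ✓
b·Ac: 8/9·3/16 = 1/6 ✓; 3 stages ⇒ order 3.

3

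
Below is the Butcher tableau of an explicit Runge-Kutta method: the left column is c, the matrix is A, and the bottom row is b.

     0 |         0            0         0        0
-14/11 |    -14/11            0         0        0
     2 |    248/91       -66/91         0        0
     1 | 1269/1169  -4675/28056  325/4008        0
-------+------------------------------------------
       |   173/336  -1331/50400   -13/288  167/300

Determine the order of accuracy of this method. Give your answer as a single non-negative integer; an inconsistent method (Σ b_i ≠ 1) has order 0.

b = (173/336, -1331/50400, -13/288, 167/300)
c = (0, -14/11, 2, 1)
Ac = (0, 0, 12/13, 125/334)
Σ b_i: 173/336·1 + (-1331/50400)·1 + (-13/288)·1 + 167/300·1 = 1 ✓
b·c: (-1331/50400)·(-14/11) + (-13/288)·2 + 167/300·1 = 1/2 ✓
b·c²: (-1331/50400)·196/121 + (-13/288)·4 + 167/300·1 = 1/3 ✓
b·Ac: (-13/288)·12/13 + 167/300·125/334 = 1/6 ✓
b·c³: (-1331/50400)·(-2744/1331) + (-13/288)·8 + 167/300·1 = 1/4 ✓
b·(c∘Ac): (-13/288)·24/13 + 167/300·125/334 = 1/8 ✓
b·Ac²: (-13/288)·(-168/143) + 167/300·100/1837 = 1/12 ✓
b·A²c: 167/300·25/334 = 1/24 ✓; 4 stages ⇒ order 4.

4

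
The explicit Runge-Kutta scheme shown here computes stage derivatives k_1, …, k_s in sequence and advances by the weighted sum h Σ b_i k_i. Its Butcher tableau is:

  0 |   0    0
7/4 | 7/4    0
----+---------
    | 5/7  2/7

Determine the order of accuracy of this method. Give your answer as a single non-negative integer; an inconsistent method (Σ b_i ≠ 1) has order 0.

2

b = (5/7, 2/7)
c = (0, 7/4)
Σ b_i: 5/7·1 + 2/7·1 = 1 ✓
b·c: 2/7·7/4 = 1/2 ✓; 2 stages ⇒ order 2.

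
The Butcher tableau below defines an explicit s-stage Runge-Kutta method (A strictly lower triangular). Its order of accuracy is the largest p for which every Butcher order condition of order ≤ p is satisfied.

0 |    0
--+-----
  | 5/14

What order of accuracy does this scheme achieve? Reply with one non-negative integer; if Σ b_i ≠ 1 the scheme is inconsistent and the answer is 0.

b = (5/14)
c = (0)
Σ b_i: 5/14·1 = 5/14 ≠ 1 ⇒ order 0.

0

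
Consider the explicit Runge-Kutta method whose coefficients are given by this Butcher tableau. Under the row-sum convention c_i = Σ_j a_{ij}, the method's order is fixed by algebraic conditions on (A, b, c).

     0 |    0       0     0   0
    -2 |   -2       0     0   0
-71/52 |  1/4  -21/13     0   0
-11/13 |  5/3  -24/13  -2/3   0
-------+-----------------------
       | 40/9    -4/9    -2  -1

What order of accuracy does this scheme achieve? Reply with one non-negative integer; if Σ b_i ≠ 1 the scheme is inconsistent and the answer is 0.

b = (40/9, -4/9, -2, -1)
c = (0, -2, -71/52, -11/13)
Ac = (0, 0, 42/13, 359/78)
Σ b_i: 40/9·1 + (-4/9)·1 + (-2)·1 + (-1)·1 = 1 ✓
b·c: (-4/9)·(-2) + (-2)·(-71/52) + (-1)·(-11/13) = 1045/234 ≠ 1/2 ⇒ order 1.

1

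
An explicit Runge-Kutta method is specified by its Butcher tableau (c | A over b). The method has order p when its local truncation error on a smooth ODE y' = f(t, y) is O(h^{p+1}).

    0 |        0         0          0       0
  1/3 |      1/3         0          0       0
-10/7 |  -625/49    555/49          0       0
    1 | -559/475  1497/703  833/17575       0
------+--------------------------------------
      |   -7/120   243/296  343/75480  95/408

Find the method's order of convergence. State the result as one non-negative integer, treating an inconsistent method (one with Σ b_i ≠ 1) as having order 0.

4

b = (-7/120, 243/296, 343/75480, 95/408)
c = (0, 1/3, -10/7, 1)
Ac = (0, 0, 185/49, 61/95)
Σ b_i: (-7/120)·1 + 243/296·1 + 343/75480·1 + 95/408·1 = 1 ✓
b·c: 243/296·1/3 + 343/75480·(-10/7) + 95/408·1 = 1/2 ✓
b·c²: 243/296·1/9 + 343/75480·100/49 + 95/408·1 = 1/3 ✓
b·Ac: 343/75480·185/49 + 95/408·61/95 = 1/6 ✓
b·c³: 243/296·1/27 + 343/75480·(-1000/343) + 95/408·1 = 1/4 ✓
b·(c∘Ac): 343/75480·(-1850/343) + 95/408·61/95 = 1/8 ✓
b·Ac²: 343/75480·185/147 + 95/408·1/3 = 1/12 ✓
b·A²c: 95/408·17/95 = 1/24 ✓; 4 stages ⇒ order 4.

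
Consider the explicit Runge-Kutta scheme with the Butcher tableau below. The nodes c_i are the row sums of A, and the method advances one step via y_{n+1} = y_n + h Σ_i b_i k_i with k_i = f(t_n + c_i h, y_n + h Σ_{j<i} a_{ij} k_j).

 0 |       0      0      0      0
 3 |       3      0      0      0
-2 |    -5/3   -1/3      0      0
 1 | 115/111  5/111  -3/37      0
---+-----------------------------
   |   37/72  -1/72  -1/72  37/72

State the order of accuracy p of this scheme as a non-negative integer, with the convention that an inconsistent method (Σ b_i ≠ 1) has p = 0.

b = (37/72, -1/72, -1/72, 37/72)
c = (0, 3, -2, 1)
Ac = (0, 0, -1, 11/37)
Σ b_i: 37/72·1 + (-1/72)·1 + (-1/72)·1 + 37/72·1 = 1 ✓
b·c: (-1/72)·3 + (-1/72)·(-2) + 37/72·1 = 1/2 ✓
b·c²: (-1/72)·9 + (-1/72)·4 + 37/72·1 = 1/3 ✓
b·Ac: (-1/72)·(-1) + 37/72·11/37 = 1/6 ✓
b·c³: (-1/72)·27 + (-1/72)·(-8) + 37/72·1 = 1/4 ✓
b·(c∘Ac): (-1/72)·2 + 37/72·11/37 = 1/8 ✓
b·Ac²: (-1/72)·(-3) + 37/72·3/37 = 1/12 ✓
b·A²c: 37/72·3/37 = 1/24 ✓; 4 stages ⇒ order 4.

4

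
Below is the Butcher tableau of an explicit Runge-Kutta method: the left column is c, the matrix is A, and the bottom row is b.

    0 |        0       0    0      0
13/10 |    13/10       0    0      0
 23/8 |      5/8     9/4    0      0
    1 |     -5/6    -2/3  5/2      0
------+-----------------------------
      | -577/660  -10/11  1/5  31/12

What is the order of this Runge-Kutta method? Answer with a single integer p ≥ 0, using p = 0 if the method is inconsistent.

1

b = (-577/660, -10/11, 1/5, 31/12)
c = (0, 13/10, 23/8, 1)
Ac = (0, 0, 117/40, 1517/240)
Σ b_i: (-577/660)·1 + (-10/11)·1 + 1/5·1 + 31/12·1 = 1 ✓
b·c: (-10/11)·13/10 + 1/5·23/8 + 31/12·1 = 2609/1320 ≠ 1/2 ⇒ order 1.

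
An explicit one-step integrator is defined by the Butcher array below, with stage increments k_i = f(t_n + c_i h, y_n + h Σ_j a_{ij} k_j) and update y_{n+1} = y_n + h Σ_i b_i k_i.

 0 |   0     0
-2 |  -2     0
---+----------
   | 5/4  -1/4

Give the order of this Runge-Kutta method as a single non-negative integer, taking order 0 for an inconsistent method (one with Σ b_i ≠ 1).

b = (5/4, -1/4)
c = (0, -2)
Σ b_i: 5/4·1 + (-1/4)·1 = 1 ✓
b·c: (-1/4)·(-2) = 1/2 ✓; 2 stages ⇒ order 2.

2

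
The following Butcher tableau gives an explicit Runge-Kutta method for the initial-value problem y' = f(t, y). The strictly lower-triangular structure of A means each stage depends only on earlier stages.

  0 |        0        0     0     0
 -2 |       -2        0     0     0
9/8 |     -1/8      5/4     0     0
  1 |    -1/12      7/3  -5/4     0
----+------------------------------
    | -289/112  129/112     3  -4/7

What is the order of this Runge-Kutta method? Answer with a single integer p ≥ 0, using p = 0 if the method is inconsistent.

b = (-289/112, 129/112, 3, -4/7)
c = (0, -2, 9/8, 1)
Ac = (0, 0, -5/2, -583/96)
Σ b_i: (-289/112)·1 + 129/112·1 + 3·1 + (-4/7)·1 = 1 ✓
b·c: 129/112·(-2) + 3·9/8 + (-4/7)·1 = 1/2 ✓
b·c²: 129/112·4 + 3·81/64 + (-4/7)·1 = 3509/448 ≠ 1/3 ⇒ order 2.
b·Ac: 3·(-5/2) + (-4/7)·(-583/96) = -677/168 ≠ 1/6

2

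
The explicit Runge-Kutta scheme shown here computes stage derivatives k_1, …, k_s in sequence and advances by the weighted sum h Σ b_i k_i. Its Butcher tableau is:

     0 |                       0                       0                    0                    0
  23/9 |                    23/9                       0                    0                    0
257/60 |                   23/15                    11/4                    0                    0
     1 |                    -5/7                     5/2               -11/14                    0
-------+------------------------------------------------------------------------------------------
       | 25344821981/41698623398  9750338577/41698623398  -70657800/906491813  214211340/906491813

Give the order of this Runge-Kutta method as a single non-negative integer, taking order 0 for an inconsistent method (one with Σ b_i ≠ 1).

3

b = (25344821981/41698623398, 9750338577/41698623398, -70657800/906491813, 214211340/906491813)
c = (0, 23/9, 257/60, 1)
Ac = (0, 0, 253/36, 7619/2520)
Σ b_i: 25344821981/41698623398·1 + 9750338577/41698623398·1 + (-70657800/906491813)·1 + 214211340/906491813·1 = 1 ✓
b·c: 9750338577/41698623398·23/9 + (-70657800/906491813)·257/60 + 214211340/906491813·1 = 1/2 ✓
b·c²: 9750338577/41698623398·529/81 + (-70657800/906491813)·66049/3600 + 214211340/906491813·1 = 1/3 ✓
b·Ac: (-70657800/906491813)·253/36 + 214211340/906491813·7619/2520 = 1/6 ✓
b·c³: 9750338577/41698623398·12167/729 + (-70657800/906491813)·16974593/216000 + 214211340/906491813·1 = -1944900511597/979011158040 ≠ 1/4 ⇒ order 3.
b·(c∘Ac): (-70657800/906491813)·65021/2160 + 214211340/906491813·7619/2520 = -13313826488/8158426317 ≠ 1/8
b·Ac²: (-70657800/906491813)·5819/324 + 214211340/906491813·867149/453600 = -928256390977/979011158040 ≠ 1/12
b·A²c: 214211340/906491813·(-2783/504) = -2365675235/1812983626 ≠ 1/24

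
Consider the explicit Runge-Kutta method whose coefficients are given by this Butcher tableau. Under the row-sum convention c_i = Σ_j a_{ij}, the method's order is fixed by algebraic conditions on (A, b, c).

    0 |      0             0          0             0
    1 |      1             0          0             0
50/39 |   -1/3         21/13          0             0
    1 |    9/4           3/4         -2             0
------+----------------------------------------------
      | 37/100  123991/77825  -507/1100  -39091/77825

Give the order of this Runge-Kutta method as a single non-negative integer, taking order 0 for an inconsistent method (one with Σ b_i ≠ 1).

b = (37/100, 123991/77825, -507/1100, -39091/77825)
c = (0, 1, 50/39, 1)
Ac = (0, 0, 21/13, -283/156)
Σ b_i: 37/100·1 + 123991/77825·1 + (-507/1100)·1 + (-39091/77825)·1 = 1 ✓
b·c: 123991/77825·1 + (-507/1100)·50/39 + (-39091/77825)·1 = 1/2 ✓
b·c²: 123991/77825·1 + (-507/1100)·2500/1521 + (-39091/77825)·1 = 1/3 ✓
b·Ac: (-507/1100)·21/13 + (-39091/77825)·(-283/156) = 1/6 ✓
b·c³: 123991/77825·1 + (-507/1100)·125000/59319 + (-39091/77825)·1 = 14/117 ≠ 1/4 ⇒ order 3.
b·(c∘Ac): (-507/1100)·350/169 + (-39091/77825)·(-283/156) = -13/300 ≠ 1/8
b·Ac²: (-507/1100)·21/13 + (-39091/77825)·(-15437/6084) = 35093/66222 ≠ 1/12
b·A²c: (-39091/77825)·(-42/13) = 126294/77825 ≠ 1/24

3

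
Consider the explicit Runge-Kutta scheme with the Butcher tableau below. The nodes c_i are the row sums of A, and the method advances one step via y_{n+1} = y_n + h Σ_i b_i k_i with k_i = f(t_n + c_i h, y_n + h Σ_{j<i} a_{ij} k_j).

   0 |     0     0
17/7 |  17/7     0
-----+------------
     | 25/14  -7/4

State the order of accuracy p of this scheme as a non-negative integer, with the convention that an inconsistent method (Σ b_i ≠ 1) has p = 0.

b = (25/14, -7/4)
c = (0, 17/7)
Σ b_i: 25/14·1 + (-7/4)·1 = 1/28 ≠ 1 ⇒ order 0.

0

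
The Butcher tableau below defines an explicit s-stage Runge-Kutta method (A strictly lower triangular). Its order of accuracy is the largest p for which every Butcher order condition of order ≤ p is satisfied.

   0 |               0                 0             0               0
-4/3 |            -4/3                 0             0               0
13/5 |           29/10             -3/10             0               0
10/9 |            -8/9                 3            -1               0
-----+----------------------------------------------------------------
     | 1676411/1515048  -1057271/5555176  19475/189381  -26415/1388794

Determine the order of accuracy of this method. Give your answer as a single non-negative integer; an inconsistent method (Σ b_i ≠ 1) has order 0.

3

b = (1676411/1515048, -1057271/5555176, 19475/189381, -26415/1388794)
c = (0, -4/3, 13/5, 10/9)
Ac = (0, 0, 2/5, -33/5)
Σ b_i: 1676411/1515048·1 + (-1057271/5555176)·1 + 19475/189381·1 + (-26415/1388794)·1 = 1 ✓
b·c: (-1057271/5555176)·(-4/3) + 19475/189381·13/5 + (-26415/1388794)·10/9 = 1/2 ✓
b·c²: (-1057271/5555176)·16/9 + 19475/189381·169/25 + (-26415/1388794)·100/81 = 1/3 ✓
b·Ac: 19475/189381·2/5 + (-26415/1388794)·(-33/5) = 1/6 ✓
b·c³: (-1057271/5555176)·(-64/27) + 19475/189381·2197/125 + (-26415/1388794)·1000/729 = 57076321/25566435 ≠ 1/4 ⇒ order 3.
b·(c∘Ac): 19475/189381·26/25 + (-26415/1388794)·(-22/3) = 46669/189381 ≠ 1/8
b·Ac²: 19475/189381·(-8/15) + (-26415/1388794)·(-107/75) = -1731757/62495730 ≠ 1/12
b·A²c: (-26415/1388794)·(-2/5) = 5283/694397 ≠ 1/24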